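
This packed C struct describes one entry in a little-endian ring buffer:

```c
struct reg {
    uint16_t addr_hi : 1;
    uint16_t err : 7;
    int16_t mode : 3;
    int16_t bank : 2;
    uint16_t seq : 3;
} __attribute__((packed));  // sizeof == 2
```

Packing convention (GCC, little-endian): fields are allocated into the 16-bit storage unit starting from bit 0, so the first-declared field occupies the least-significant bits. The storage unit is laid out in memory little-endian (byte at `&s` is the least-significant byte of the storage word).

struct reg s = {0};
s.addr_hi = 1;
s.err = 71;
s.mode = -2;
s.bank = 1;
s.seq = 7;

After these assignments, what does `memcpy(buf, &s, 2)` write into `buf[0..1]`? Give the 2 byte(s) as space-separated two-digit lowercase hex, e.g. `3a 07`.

addr_hi:1 = 1 → 0x1 << 0 → word 0x0001
err:7 = 71 → 0x47 << 1 → word 0x008f
mode:3 = -2 → 0x6 << 8 → word 0x068f
bank:2 = 1 → 0x1 << 11 → word 0x0e8f
seq:3 = 7 → 0x7 << 13 → word 0xee8f
word = 0xee8f → little-endian bytes:
  [0]=0x8f  [1]=0xee

8f ee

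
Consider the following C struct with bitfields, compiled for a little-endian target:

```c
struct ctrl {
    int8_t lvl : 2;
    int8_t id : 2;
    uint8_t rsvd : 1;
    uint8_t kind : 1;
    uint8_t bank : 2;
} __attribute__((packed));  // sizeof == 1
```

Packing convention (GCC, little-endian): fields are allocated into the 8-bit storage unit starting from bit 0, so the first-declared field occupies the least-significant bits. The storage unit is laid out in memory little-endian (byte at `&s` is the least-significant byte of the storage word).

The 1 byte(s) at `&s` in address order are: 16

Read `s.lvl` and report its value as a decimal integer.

-2

[0]=0x16 (little-endian) → word 0x16
lvl:2 @ bit 0 → (0x16>>0)&0x3 = 0x2  ←
id:2 @ bit 2 → (0x16>>2)&0x3 = 0x1
rsvd:1 @ bit 4 → (0x16>>4)&0x1 = 0x1
kind:1 @ bit 5 → (0x16>>5)&0x1 = 0x0
bank:2 @ bit 6 → (0x16>>6)&0x3 = 0x0
lvl signed 2b, MSB=1: 2 - 4 = -2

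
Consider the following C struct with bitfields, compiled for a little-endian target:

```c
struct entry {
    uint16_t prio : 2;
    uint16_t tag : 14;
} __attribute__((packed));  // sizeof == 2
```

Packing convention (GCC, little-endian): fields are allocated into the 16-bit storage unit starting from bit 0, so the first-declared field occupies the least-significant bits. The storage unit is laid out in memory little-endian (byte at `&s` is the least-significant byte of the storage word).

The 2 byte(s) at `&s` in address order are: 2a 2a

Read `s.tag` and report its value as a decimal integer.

[0]=0x2a [1]=0x2a (little-endian) → word 0x2a2a
prio [0+:2] = (word>>0) & 0x3 = 2
tag [2+:14] = (word>>2) & 0x3fff = 2698  ←

2698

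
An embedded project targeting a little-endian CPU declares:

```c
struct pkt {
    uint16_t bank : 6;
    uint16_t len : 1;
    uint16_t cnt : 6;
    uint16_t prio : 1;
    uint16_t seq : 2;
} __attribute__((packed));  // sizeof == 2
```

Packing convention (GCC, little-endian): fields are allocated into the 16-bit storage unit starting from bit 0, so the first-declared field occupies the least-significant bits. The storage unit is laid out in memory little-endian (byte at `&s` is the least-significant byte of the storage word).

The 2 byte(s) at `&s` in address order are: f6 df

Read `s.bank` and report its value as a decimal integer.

54

[0]=0xf6 [1]=0xdf (little-endian) → word 0xdff6
bank:6 @ bit 0 → (0xdff6>>0)&0x3f = 0x36  ←
len:1 @ bit 6 → (0xdff6>>6)&0x1 = 0x1
cnt:6 @ bit 7 → (0xdff6>>7)&0x3f = 0x3f
prio:1 @ bit 13 → (0xdff6>>13)&0x1 = 0x0
seq:2 @ bit 14 → (0xdff6>>14)&0x3 = 0x3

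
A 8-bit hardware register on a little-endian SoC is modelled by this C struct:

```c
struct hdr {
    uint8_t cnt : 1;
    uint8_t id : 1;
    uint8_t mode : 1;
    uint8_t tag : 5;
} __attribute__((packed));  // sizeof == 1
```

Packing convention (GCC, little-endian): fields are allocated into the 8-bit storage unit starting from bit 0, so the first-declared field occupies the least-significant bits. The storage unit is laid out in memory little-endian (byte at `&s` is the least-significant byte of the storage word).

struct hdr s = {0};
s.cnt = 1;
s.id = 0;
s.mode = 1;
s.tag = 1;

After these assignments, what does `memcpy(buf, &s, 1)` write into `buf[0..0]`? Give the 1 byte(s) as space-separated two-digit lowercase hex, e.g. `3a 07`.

[0+:1] cnt=1 & 0x1 = 0x1; word=0x01
[1+:1] id=0 & 0x1 = 0x0; word=0x01
[2+:1] mode=1 & 0x1 = 0x1; word=0x05
[3+:5] tag=1 & 0x1f = 0x1; word=0x0d
word = 0x0d → little-endian bytes:
  [0]=0x0d

0d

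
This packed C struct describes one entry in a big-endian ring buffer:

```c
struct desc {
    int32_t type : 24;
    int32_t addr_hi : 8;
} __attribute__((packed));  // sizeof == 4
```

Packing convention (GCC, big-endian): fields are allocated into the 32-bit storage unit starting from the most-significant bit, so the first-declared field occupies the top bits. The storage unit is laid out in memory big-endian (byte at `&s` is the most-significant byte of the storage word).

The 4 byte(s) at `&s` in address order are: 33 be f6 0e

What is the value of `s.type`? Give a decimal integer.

[0]=0x33 [1]=0xbe [2]=0xf6 [3]=0x0e (big-endian) → word 0x33bef60e
type [8+:24] = (word>>8) & 0xffffff = 3391222  ←
addr_hi [0+:8] = (word>>0) & 0xff = 14
type signed 24b, MSB=0: value = 3391222

3391222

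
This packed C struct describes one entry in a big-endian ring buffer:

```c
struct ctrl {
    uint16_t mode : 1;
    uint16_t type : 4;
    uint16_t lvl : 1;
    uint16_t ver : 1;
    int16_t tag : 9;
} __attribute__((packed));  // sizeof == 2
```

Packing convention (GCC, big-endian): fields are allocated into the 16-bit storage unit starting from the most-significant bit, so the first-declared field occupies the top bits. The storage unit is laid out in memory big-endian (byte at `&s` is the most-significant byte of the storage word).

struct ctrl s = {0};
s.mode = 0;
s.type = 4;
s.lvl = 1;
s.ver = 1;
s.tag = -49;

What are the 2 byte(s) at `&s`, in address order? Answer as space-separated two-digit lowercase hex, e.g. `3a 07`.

27 cf

mode:1 = 0 → 0x0 << 15 → word 0x0000
type:4 = 4 → 0x4 << 11 → word 0x2000
lvl:1 = 1 → 0x1 << 10 → word 0x2400
ver:1 = 1 → 0x1 << 9 → word 0x2600
tag:9 = -49 → 0x1cf << 0 → word 0x27cf
word = 0x27cf → big-endian bytes:
  [0]=0x27  [1]=0xcf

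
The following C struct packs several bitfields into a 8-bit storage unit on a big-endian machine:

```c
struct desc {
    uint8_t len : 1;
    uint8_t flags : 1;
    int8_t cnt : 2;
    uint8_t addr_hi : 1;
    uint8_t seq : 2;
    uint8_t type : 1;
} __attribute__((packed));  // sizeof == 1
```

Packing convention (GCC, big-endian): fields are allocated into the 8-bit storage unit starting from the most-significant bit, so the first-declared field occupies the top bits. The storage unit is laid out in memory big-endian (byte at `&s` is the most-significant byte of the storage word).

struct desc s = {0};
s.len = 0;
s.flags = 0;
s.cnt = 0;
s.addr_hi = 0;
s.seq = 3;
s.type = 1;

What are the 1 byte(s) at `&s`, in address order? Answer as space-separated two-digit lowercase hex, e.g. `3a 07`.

len (1b) val=0 bits=0x0 at bit 7: 0x00
flags (1b) val=0 bits=0x0 at bit 6: 0x00
cnt (2b) val=0 bits=0x0 at bit 4: 0x00
addr_hi (1b) val=0 bits=0x0 at bit 3: 0x00
seq (2b) val=3 bits=0x3 at bit 1: 0x06
type (1b) val=1 bits=0x1 at bit 0: 0x07
word = 0x07 → big-endian bytes:
  [0]=0x07

07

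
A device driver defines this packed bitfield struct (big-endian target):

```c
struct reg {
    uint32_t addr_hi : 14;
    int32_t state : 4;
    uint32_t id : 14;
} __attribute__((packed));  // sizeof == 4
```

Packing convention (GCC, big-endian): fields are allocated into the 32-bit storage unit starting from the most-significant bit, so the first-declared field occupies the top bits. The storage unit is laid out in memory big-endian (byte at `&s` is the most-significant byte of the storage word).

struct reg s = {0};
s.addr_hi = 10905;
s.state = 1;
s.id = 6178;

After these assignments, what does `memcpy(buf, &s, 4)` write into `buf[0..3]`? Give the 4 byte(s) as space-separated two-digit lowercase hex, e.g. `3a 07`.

[18+:14] addr_hi=10905 & 0x3fff = 0x2a99; word=0xaa640000
[14+:4] state=1 & 0xf = 0x1; word=0xaa644000
[0+:14] id=6178 & 0x3fff = 0x1822; word=0xaa645822
word = 0xaa645822 → big-endian bytes:
  [0]=0xaa  [1]=0x64  [2]=0x58  [3]=0x22

aa 64 58 22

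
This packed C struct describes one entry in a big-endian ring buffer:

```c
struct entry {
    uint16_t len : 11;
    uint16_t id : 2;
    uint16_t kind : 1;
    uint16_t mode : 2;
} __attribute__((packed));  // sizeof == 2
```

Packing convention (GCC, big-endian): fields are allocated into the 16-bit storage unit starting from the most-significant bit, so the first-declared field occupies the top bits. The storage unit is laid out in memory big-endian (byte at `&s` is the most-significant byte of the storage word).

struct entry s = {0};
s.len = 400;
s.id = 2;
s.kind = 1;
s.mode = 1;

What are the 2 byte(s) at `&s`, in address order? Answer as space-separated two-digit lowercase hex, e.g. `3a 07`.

32 15

[5+:11] len=400 & 0x7ff = 0x190; word=0x3200
[3+:2] id=2 & 0x3 = 0x2; word=0x3210
[2+:1] kind=1 & 0x1 = 0x1; word=0x3214
[0+:2] mode=1 & 0x3 = 0x1; word=0x3215
word = 0x3215 → big-endian bytes:
  [0]=0x32  [1]=0x15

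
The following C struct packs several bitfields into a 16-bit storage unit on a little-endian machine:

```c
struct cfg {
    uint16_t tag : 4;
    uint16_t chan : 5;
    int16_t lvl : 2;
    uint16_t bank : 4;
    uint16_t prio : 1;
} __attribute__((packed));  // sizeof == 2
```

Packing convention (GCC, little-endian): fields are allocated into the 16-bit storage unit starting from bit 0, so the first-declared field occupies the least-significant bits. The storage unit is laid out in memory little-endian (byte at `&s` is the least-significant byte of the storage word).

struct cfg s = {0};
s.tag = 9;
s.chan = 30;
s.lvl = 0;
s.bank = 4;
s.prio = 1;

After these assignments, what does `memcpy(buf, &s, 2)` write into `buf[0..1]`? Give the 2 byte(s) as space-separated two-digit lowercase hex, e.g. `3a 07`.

[0+:4] tag=9 & 0xf = 0x9; word=0x0009
[4+:5] chan=30 & 0x1f = 0x1e; word=0x01e9
[9+:2] lvl=0 & 0x3 = 0x0; word=0x01e9
[11+:4] bank=4 & 0xf = 0x4; word=0x21e9
[15+:1] prio=1 & 0x1 = 0x1; word=0xa1e9
word = 0xa1e9 → little-endian bytes:
  [0]=0xe9  [1]=0xa1

e9 a1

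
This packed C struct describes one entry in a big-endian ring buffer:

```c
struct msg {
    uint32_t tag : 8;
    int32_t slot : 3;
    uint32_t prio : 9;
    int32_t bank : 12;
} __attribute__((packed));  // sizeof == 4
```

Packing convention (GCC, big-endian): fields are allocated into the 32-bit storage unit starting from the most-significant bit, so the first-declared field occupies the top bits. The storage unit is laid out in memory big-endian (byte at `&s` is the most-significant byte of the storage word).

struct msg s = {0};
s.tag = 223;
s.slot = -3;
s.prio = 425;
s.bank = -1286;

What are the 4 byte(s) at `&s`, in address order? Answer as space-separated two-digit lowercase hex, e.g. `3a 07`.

tag:8 = 223 → 0xdf << 24 → word 0xdf000000
slot:3 = -3 → 0x5 << 21 → word 0xdfa00000
prio:9 = 425 → 0x1a9 << 12 → word 0xdfba9000
bank:12 = -1286 → 0xafa << 0 → word 0xdfba9afa
word = 0xdfba9afa → big-endian bytes:
  [0]=0xdf  [1]=0xba  [2]=0x9a  [3]=0xfa

df ba 9a fa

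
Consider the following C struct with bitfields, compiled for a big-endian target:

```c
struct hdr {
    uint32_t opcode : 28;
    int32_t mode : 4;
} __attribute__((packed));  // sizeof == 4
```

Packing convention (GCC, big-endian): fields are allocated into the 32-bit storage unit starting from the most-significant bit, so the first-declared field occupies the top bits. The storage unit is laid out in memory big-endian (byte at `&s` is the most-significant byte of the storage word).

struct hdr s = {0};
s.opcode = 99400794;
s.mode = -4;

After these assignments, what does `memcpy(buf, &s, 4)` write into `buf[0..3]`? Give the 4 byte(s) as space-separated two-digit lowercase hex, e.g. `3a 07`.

5e cb c5 ac

opcode (28b) val=99400794 bits=0x5ecbc5a at bit 4: 0x5ecbc5a0
mode (4b) val=-4 bits=0xc at bit 0: 0x5ecbc5ac
word = 0x5ecbc5ac → big-endian bytes:
  [0]=0x5e  [1]=0xcb  [2]=0xc5  [3]=0xac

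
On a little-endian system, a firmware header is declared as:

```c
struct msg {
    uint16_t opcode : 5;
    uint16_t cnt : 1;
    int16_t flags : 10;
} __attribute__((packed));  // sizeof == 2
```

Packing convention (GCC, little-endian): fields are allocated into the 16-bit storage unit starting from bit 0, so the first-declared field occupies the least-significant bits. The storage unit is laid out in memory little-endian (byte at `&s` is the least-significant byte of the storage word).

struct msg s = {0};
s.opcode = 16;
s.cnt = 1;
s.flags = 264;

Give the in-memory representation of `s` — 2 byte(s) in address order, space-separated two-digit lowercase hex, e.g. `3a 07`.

30 42

opcode (5b) val=16 bits=0x10 at bit 0: 0x0010
cnt (1b) val=1 bits=0x1 at bit 5: 0x0030
flags (10b) val=264 bits=0x108 at bit 6: 0x4230
word = 0x4230 → little-endian bytes:
  [0]=0x30  [1]=0x42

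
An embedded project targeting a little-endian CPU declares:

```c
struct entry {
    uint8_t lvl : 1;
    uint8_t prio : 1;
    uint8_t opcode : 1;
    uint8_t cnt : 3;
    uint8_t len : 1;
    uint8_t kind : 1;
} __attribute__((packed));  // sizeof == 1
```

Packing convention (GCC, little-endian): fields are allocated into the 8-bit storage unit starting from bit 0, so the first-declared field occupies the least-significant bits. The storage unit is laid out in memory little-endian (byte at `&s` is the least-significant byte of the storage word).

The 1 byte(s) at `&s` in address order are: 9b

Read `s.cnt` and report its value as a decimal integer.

3

[0]=0x9b (little-endian) → word 0x9b
lvl [0+:1] = (word>>0) & 0x1 = 1
prio [1+:1] = (word>>1) & 0x1 = 1
opcode [2+:1] = (word>>2) & 0x1 = 0
cnt [3+:3] = (word>>3) & 0x7 = 3  ←
len [6+:1] = (word>>6) & 0x1 = 0
kind [7+:1] = (word>>7) & 0x1 = 1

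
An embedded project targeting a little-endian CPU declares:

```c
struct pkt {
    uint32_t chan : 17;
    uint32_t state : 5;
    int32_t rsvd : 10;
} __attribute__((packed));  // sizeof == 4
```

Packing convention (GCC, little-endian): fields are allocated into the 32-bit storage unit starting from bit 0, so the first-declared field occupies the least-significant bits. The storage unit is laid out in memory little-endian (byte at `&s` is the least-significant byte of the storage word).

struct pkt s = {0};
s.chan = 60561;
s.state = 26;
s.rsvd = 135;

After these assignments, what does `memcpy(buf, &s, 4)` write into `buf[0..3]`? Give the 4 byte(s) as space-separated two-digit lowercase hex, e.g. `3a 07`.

[0+:17] chan=60561 & 0x1ffff = 0xec91; word=0x0000ec91
[17+:5] state=26 & 0x1f = 0x1a; word=0x0034ec91
[22+:10] rsvd=135 & 0x3ff = 0x87; word=0x21f4ec91
word = 0x21f4ec91 → little-endian bytes:
  [0]=0x91  [1]=0xec  [2]=0xf4  [3]=0x21

91 ec f4 21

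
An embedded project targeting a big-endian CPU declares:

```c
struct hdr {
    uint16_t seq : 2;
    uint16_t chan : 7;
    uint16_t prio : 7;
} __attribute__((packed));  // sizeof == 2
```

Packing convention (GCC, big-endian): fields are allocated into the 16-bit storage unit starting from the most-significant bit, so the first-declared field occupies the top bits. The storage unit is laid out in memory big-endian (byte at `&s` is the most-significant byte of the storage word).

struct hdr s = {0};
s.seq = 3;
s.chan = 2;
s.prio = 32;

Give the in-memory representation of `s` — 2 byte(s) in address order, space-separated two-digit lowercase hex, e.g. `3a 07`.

[14+:2] seq=3 & 0x3 = 0x3; word=0xc000
[7+:7] chan=2 & 0x7f = 0x2; word=0xc100
[0+:7] prio=32 & 0x7f = 0x20; word=0xc120
word = 0xc120 → big-endian bytes:
  [0]=0xc1  [1]=0x20

c1 20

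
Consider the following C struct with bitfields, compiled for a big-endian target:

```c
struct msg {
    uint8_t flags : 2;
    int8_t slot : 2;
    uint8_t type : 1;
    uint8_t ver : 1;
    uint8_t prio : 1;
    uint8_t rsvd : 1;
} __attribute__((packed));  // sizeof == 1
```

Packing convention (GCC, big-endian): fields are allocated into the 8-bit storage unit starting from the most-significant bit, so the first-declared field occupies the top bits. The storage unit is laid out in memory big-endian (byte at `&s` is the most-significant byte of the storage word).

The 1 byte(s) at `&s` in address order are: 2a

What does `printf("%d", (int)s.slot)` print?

-2

[0]=0x2a (big-endian) → word 0x2a
flags [6+:2] = (word>>6) & 0x3 = 0
slot [4+:2] = (word>>4) & 0x3 = 2  ←
type [3+:1] = (word>>3) & 0x1 = 1
ver [2+:1] = (word>>2) & 0x1 = 0
prio [1+:1] = (word>>1) & 0x1 = 1
rsvd [0+:1] = (word>>0) & 0x1 = 0
slot signed 2b, MSB=1: 2 - 4 = -2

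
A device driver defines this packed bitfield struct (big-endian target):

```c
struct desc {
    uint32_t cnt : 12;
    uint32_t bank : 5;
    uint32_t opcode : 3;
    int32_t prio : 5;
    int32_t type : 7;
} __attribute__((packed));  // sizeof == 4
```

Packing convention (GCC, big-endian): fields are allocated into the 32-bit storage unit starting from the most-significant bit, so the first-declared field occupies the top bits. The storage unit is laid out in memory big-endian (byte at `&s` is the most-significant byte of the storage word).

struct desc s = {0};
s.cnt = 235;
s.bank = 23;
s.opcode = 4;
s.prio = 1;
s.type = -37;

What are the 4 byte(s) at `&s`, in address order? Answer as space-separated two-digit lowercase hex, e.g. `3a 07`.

cnt:12 = 235 → 0xeb << 20 → word 0x0eb00000
bank:5 = 23 → 0x17 << 15 → word 0x0ebb8000
opcode:3 = 4 → 0x4 << 12 → word 0x0ebbc000
prio:5 = 1 → 0x1 << 7 → word 0x0ebbc080
type:7 = -37 → 0x5b << 0 → word 0x0ebbc0db
word = 0x0ebbc0db → big-endian bytes:
  [0]=0x0e  [1]=0xbb  [2]=0xc0  [3]=0xdb

0e bb c0 db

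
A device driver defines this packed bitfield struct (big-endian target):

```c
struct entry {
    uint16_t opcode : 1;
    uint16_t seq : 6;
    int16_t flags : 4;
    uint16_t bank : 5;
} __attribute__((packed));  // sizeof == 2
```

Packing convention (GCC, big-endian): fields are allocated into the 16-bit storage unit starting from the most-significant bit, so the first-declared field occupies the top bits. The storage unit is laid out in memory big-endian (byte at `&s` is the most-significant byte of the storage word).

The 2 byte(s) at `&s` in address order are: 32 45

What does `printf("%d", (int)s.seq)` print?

25

[0]=0x32 [1]=0x45 (big-endian) → word 0x3245
opcode:1 @ bit 15 → (0x3245>>15)&0x1 = 0x0
seq:6 @ bit 9 → (0x3245>>9)&0x3f = 0x19  ←
flags:4 @ bit 5 → (0x3245>>5)&0xf = 0x2
bank:5 @ bit 0 → (0x3245>>0)&0x1f = 0x5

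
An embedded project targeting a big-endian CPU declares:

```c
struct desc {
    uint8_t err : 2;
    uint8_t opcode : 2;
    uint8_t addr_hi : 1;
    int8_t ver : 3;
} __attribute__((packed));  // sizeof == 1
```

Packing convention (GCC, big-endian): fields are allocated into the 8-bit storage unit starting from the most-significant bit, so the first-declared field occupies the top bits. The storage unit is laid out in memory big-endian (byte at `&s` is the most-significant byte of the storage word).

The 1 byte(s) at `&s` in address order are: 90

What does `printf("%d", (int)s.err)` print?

[0]=0x90 (big-endian) → word 0x90
err [6+:2] = (word>>6) & 0x3 = 2  ←
opcode [4+:2] = (word>>4) & 0x3 = 1
addr_hi [3+:1] = (word>>3) & 0x1 = 0
ver [0+:3] = (word>>0) & 0x7 = 0

2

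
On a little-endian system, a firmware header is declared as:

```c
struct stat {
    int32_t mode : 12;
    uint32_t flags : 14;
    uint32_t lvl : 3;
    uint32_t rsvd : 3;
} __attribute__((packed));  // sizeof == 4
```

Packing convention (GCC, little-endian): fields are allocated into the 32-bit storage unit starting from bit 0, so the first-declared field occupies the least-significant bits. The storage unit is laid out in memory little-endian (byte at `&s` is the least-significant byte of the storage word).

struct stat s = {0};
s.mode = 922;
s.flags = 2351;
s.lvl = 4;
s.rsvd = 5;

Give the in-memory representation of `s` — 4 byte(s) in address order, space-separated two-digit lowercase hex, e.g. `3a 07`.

9a f3 92 b0

mode:12 = 922 → 0x39a << 0 → word 0x0000039a
flags:14 = 2351 → 0x92f << 12 → word 0x0092f39a
lvl:3 = 4 → 0x4 << 26 → word 0x1092f39a
rsvd:3 = 5 → 0x5 << 29 → word 0xb092f39a
word = 0xb092f39a → little-endian bytes:
  [0]=0x9a  [1]=0xf3  [2]=0x92  [3]=0xb0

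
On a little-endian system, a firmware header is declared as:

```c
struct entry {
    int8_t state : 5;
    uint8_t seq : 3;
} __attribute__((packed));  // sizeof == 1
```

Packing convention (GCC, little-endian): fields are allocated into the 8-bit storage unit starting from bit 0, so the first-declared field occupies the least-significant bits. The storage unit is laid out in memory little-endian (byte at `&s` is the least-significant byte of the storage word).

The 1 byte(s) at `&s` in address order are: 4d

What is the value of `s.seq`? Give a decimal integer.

[0]=0x4d (little-endian) → word 0x4d
state [0+:5] = (word>>0) & 0x1f = 13
seq [5+:3] = (word>>5) & 0x7 = 2  ←

2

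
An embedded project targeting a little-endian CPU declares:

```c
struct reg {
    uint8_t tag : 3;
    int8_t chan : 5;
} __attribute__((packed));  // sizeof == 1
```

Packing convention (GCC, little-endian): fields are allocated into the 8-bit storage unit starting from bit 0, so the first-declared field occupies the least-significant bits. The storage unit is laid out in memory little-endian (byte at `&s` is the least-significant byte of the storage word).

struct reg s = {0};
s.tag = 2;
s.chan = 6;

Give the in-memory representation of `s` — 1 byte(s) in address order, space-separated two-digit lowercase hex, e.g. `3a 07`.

32

tag:3 = 2 → 0x2 << 0 → word 0x02
chan:5 = 6 → 0x6 << 3 → word 0x32
word = 0x32 → little-endian bytes:
  [0]=0x32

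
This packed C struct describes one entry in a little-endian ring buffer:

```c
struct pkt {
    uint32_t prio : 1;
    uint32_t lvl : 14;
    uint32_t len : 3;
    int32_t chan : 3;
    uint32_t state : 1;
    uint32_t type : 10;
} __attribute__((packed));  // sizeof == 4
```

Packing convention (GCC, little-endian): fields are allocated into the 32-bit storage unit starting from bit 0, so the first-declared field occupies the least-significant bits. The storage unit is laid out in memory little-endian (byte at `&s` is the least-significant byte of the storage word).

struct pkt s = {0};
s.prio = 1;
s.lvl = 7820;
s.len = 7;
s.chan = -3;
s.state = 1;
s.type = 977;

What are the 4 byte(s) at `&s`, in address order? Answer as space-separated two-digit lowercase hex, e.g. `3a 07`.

[0+:1] prio=1 & 0x1 = 0x1; word=0x00000001
[1+:14] lvl=7820 & 0x3fff = 0x1e8c; word=0x00003d19
[15+:3] len=7 & 0x7 = 0x7; word=0x0003bd19
[18+:3] chan=-3 & 0x7 = 0x5; word=0x0017bd19
[21+:1] state=1 & 0x1 = 0x1; word=0x0037bd19
[22+:10] type=977 & 0x3ff = 0x3d1; word=0xf477bd19
word = 0xf477bd19 → little-endian bytes:
  [0]=0x19  [1]=0xbd  [2]=0x77  [3]=0xf4

19 bd 77 f4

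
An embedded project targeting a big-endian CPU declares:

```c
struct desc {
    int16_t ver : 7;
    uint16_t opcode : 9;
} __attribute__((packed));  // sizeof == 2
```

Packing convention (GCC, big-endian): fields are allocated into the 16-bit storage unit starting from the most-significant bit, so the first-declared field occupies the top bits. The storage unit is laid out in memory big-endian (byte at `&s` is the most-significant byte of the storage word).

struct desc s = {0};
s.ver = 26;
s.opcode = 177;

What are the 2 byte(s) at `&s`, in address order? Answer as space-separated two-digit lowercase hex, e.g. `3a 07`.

ver (7b) val=26 bits=0x1a at bit 9: 0x3400
opcode (9b) val=177 bits=0xb1 at bit 0: 0x34b1
word = 0x34b1 → big-endian bytes:
  [0]=0x34  [1]=0xb1

34 b1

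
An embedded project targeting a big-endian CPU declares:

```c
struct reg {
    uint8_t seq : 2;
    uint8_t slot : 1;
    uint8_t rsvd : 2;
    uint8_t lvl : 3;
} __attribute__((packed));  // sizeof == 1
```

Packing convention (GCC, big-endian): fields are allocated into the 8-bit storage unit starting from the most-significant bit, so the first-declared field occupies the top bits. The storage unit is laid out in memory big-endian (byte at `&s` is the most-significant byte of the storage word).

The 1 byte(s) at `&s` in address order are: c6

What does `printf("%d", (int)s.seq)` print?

3

[0]=0xc6 (big-endian) → word 0xc6
seq [6+:2] = (word>>6) & 0x3 = 3  ←
slot [5+:1] = (word>>5) & 0x1 = 0
rsvd [3+:2] = (word>>3) & 0x3 = 0
lvl [0+:3] = (word>>0) & 0x7 = 6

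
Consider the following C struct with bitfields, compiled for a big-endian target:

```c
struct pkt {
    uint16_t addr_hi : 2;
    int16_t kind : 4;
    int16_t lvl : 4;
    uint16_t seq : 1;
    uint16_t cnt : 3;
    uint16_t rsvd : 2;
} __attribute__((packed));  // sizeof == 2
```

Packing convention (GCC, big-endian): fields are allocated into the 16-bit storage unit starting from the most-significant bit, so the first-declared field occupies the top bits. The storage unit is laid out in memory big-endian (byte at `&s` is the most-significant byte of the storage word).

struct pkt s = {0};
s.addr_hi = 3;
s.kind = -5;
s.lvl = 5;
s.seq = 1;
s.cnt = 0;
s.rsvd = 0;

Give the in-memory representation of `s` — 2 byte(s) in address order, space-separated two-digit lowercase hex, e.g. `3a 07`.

addr_hi:2 = 3 → 0x3 << 14 → word 0xc000
kind:4 = -5 → 0xb << 10 → word 0xec00
lvl:4 = 5 → 0x5 << 6 → word 0xed40
seq:1 = 1 → 0x1 << 5 → word 0xed60
cnt:3 = 0 → 0x0 << 2 → word 0xed60
rsvd:2 = 0 → 0x0 << 0 → word 0xed60
word = 0xed60 → big-endian bytes:
  [0]=0xed  [1]=0x60

ed 60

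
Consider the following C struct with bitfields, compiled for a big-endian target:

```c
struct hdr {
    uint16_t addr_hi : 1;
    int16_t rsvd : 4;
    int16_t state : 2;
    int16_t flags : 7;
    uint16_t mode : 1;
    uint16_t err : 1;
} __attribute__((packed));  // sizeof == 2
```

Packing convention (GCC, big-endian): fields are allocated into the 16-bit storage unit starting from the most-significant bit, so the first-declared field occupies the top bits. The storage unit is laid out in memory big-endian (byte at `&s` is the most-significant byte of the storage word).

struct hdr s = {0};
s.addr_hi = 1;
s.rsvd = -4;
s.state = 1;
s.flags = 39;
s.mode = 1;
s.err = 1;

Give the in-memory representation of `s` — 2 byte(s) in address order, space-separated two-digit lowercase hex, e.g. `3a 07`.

e2 9f

[15+:1] addr_hi=1 & 0x1 = 0x1; word=0x8000
[11+:4] rsvd=-4 & 0xf = 0xc; word=0xe000
[9+:2] state=1 & 0x3 = 0x1; word=0xe200
[2+:7] flags=39 & 0x7f = 0x27; word=0xe29c
[1+:1] mode=1 & 0x1 = 0x1; word=0xe29e
[0+:1] err=1 & 0x1 = 0x1; word=0xe29f
word = 0xe29f → big-endian bytes:
  [0]=0xe2  [1]=0x9f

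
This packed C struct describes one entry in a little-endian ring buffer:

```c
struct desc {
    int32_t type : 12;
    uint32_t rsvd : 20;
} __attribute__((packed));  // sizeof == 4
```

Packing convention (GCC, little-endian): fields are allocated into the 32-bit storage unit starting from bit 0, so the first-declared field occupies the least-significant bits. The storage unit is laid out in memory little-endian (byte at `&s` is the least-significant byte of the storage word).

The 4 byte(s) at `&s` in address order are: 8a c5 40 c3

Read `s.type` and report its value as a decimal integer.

[0]=0x8a [1]=0xc5 [2]=0x40 [3]=0xc3 (little-endian) → word 0xc340c58a
type:12 @ bit 0 → (0xc340c58a>>0)&0xfff = 0x58a  ←
rsvd:20 @ bit 12 → (0xc340c58a>>12)&0xfffff = 0xc340c
type signed 12b, MSB=0: value = 1418

1418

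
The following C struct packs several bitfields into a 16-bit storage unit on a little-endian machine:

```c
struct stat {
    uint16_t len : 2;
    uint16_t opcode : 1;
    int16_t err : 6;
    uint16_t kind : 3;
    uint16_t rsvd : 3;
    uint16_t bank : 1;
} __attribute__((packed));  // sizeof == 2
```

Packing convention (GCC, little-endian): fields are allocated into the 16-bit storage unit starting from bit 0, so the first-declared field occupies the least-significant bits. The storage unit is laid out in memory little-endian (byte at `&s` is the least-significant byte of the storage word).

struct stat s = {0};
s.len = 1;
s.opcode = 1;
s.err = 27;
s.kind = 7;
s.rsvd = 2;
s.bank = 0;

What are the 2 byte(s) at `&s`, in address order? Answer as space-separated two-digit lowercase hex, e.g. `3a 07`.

dd 2e

[0+:2] len=1 & 0x3 = 0x1; word=0x0001
[2+:1] opcode=1 & 0x1 = 0x1; word=0x0005
[3+:6] err=27 & 0x3f = 0x1b; word=0x00dd
[9+:3] kind=7 & 0x7 = 0x7; word=0x0edd
[12+:3] rsvd=2 & 0x7 = 0x2; word=0x2edd
[15+:1] bank=0 & 0x1 = 0x0; word=0x2edd
word = 0x2edd → little-endian bytes:
  [0]=0xdd  [1]=0x2e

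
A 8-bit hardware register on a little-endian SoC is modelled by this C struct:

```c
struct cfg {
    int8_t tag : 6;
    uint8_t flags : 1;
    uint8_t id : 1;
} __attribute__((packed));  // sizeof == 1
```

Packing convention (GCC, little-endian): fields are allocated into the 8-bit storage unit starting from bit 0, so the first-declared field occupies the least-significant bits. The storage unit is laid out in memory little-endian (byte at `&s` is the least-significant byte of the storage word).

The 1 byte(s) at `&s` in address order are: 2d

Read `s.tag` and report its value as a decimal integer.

[0]=0x2d (little-endian) → word 0x2d
tag [0+:6] = (word>>0) & 0x3f = 45  ←
flags [6+:1] = (word>>6) & 0x1 = 0
id [7+:1] = (word>>7) & 0x1 = 0
tag signed 6b, MSB=1: 45 - 64 = -19

-19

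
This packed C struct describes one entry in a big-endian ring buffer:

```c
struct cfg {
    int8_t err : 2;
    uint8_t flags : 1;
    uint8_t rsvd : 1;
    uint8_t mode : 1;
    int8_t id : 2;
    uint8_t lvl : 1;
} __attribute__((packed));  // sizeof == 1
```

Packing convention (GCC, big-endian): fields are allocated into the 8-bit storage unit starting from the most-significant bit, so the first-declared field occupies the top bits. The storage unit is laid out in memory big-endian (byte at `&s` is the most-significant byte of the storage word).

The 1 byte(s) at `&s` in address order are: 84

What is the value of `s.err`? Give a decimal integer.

-2

[0]=0x84 (big-endian) → word 0x84
err [6+:2] = (word>>6) & 0x3 = 2  ←
flags [5+:1] = (word>>5) & 0x1 = 0
rsvd [4+:1] = (word>>4) & 0x1 = 0
mode [3+:1] = (word>>3) & 0x1 = 0
id [1+:2] = (word>>1) & 0x3 = 2
lvl [0+:1] = (word>>0) & 0x1 = 0
err signed 2b, MSB=1: 2 - 4 = -2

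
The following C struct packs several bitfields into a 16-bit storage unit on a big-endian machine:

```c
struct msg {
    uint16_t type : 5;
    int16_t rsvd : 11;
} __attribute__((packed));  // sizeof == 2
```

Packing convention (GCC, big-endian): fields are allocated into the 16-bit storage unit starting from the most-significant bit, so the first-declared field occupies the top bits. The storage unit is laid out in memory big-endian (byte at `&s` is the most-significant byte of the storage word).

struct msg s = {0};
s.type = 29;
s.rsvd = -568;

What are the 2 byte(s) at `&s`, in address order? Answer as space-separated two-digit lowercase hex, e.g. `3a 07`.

ed c8

type:5 = 29 → 0x1d << 11 → word 0xe800
rsvd:11 = -568 → 0x5c8 << 0 → word 0xedc8
word = 0xedc8 → big-endian bytes:
  [0]=0xed  [1]=0xc8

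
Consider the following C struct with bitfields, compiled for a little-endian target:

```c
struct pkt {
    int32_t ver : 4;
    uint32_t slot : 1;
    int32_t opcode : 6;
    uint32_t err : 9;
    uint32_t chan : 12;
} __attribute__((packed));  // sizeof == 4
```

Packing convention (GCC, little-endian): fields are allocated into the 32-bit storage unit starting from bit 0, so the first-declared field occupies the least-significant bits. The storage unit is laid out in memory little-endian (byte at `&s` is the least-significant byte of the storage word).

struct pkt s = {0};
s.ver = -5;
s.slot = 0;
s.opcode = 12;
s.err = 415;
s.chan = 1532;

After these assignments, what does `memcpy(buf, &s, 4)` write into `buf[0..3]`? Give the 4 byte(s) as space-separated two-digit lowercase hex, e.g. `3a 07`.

[0+:4] ver=-5 & 0xf = 0xb; word=0x0000000b
[4+:1] slot=0 & 0x1 = 0x0; word=0x0000000b
[5+:6] opcode=12 & 0x3f = 0xc; word=0x0000018b
[11+:9] err=415 & 0x1ff = 0x19f; word=0x000cf98b
[20+:12] chan=1532 & 0xfff = 0x5fc; word=0x5fccf98b
word = 0x5fccf98b → little-endian bytes:
  [0]=0x8b  [1]=0xf9  [2]=0xcc  [3]=0x5f

8b f9 cc 5f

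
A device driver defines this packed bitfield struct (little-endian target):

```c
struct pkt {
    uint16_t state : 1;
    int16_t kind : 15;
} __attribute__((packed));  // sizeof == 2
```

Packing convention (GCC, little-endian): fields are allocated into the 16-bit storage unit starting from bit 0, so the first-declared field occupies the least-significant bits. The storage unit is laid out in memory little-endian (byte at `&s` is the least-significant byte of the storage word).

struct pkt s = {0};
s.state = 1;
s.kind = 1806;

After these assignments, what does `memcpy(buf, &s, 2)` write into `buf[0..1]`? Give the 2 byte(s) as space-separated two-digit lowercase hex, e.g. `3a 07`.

1d 0e

state:1 = 1 → 0x1 << 0 → word 0x0001
kind:15 = 1806 → 0x70e << 1 → word 0x0e1d
word = 0x0e1d → little-endian bytes:
  [0]=0x1d  [1]=0x0e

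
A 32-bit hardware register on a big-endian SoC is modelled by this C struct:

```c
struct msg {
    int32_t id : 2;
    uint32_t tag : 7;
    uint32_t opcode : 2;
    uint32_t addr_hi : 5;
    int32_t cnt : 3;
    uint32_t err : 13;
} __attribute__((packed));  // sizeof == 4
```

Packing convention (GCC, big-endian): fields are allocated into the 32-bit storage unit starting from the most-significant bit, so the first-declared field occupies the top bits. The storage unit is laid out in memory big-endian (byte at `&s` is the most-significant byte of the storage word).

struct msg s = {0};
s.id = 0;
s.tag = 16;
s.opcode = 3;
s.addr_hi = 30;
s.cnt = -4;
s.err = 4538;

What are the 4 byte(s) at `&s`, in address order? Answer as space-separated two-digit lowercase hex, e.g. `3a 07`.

08 7e 91 ba

id:2 = 0 → 0x0 << 30 → word 0x00000000
tag:7 = 16 → 0x10 << 23 → word 0x08000000
opcode:2 = 3 → 0x3 << 21 → word 0x08600000
addr_hi:5 = 30 → 0x1e << 16 → word 0x087e0000
cnt:3 = -4 → 0x4 << 13 → word 0x087e8000
err:13 = 4538 → 0x11ba << 0 → word 0x087e91ba
word = 0x087e91ba → big-endian bytes:
  [0]=0x08  [1]=0x7e  [2]=0x91  [3]=0xba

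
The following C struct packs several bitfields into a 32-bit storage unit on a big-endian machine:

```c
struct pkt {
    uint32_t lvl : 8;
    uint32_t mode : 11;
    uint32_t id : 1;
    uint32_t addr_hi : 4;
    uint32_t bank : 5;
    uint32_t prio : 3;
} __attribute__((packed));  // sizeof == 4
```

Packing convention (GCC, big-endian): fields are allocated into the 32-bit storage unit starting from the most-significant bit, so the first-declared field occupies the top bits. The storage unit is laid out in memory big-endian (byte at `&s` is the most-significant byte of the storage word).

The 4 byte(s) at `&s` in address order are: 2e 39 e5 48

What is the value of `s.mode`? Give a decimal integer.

[0]=0x2e [1]=0x39 [2]=0xe5 [3]=0x48 (big-endian) → word 0x2e39e548
lvl [24+:8] = (word>>24) & 0xff = 46
mode [13+:11] = (word>>13) & 0x7ff = 463  ←
id [12+:1] = (word>>12) & 0x1 = 0
addr_hi [8+:4] = (word>>8) & 0xf = 5
bank [3+:5] = (word>>3) & 0x1f = 9
prio [0+:3] = (word>>0) & 0x7 = 0

463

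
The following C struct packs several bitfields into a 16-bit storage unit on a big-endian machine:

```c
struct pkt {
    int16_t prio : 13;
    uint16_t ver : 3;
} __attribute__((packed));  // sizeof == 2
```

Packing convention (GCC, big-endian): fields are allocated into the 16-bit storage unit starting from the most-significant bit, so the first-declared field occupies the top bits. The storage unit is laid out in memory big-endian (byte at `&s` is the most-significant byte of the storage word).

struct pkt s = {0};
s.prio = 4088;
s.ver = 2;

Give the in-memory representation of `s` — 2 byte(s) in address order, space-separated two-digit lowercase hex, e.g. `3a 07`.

[3+:13] prio=4088 & 0x1fff = 0xff8; word=0x7fc0
[0+:3] ver=2 & 0x7 = 0x2; word=0x7fc2
word = 0x7fc2 → big-endian bytes:
  [0]=0x7f  [1]=0xc2

7f c2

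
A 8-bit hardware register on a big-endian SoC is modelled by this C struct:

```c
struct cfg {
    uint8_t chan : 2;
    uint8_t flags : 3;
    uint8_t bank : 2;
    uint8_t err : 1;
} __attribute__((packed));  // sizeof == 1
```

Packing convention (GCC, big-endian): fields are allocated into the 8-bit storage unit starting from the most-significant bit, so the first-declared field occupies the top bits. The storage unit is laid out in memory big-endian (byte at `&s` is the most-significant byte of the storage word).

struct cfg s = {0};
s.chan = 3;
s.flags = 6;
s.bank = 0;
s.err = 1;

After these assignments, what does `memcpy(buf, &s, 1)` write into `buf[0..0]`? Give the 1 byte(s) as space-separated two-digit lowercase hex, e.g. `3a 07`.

chan (2b) val=3 bits=0x3 at bit 6: 0xc0
flags (3b) val=6 bits=0x6 at bit 3: 0xf0
bank (2b) val=0 bits=0x0 at bit 1: 0xf0
err (1b) val=1 bits=0x1 at bit 0: 0xf1
word = 0xf1 → big-endian bytes:
  [0]=0xf1

f1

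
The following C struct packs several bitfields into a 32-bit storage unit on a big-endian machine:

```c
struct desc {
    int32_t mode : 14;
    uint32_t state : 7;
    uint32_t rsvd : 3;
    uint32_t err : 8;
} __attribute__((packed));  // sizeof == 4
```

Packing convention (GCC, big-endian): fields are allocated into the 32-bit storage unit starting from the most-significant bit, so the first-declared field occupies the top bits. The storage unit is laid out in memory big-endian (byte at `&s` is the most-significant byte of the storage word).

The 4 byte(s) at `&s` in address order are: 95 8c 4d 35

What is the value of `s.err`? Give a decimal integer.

53

[0]=0x95 [1]=0x8c [2]=0x4d [3]=0x35 (big-endian) → word 0x958c4d35
mode [18+:14] = (word>>18) & 0x3fff = 9571
state [11+:7] = (word>>11) & 0x7f = 9
rsvd [8+:3] = (word>>8) & 0x7 = 5
err [0+:8] = (word>>0) & 0xff = 53  ←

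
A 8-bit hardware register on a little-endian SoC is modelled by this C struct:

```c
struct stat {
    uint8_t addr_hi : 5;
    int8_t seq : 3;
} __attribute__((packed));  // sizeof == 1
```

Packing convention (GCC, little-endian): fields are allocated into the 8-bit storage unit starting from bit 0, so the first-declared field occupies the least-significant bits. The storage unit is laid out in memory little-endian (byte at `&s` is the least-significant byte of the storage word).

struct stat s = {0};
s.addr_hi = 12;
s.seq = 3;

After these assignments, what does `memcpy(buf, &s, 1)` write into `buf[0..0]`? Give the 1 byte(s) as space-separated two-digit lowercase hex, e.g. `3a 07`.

6c

[0+:5] addr_hi=12 & 0x1f = 0xc; word=0x0c
[5+:3] seq=3 & 0x7 = 0x3; word=0x6c
word = 0x6c → little-endian bytes:
  [0]=0x6c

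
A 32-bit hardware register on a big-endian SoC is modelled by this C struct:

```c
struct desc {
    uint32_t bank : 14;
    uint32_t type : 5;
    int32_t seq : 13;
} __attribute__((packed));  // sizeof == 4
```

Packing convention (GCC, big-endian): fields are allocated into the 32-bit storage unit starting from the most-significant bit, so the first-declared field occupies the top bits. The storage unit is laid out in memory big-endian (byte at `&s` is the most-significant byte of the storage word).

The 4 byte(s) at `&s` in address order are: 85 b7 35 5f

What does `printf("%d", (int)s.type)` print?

[0]=0x85 [1]=0xb7 [2]=0x35 [3]=0x5f (big-endian) → word 0x85b7355f
bank:14 @ bit 18 → (0x85b7355f>>18)&0x3fff = 0x216d
type:5 @ bit 13 → (0x85b7355f>>13)&0x1f = 0x19  ←
seq:13 @ bit 0 → (0x85b7355f>>0)&0x1fff = 0x155f

25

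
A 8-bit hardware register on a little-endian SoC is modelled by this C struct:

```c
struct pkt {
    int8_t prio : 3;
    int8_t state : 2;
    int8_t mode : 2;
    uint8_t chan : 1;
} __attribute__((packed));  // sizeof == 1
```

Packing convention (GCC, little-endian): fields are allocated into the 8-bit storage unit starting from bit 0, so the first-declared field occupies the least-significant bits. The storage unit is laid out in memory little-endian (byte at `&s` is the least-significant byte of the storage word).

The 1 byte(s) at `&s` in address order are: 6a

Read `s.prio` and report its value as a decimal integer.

2

[0]=0x6a (little-endian) → word 0x6a
prio:3 @ bit 0 → (0x6a>>0)&0x7 = 0x2  ←
state:2 @ bit 3 → (0x6a>>3)&0x3 = 0x1
mode:2 @ bit 5 → (0x6a>>5)&0x3 = 0x3
chan:1 @ bit 7 → (0x6a>>7)&0x1 = 0x0
prio signed 3b, MSB=0: value = 2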